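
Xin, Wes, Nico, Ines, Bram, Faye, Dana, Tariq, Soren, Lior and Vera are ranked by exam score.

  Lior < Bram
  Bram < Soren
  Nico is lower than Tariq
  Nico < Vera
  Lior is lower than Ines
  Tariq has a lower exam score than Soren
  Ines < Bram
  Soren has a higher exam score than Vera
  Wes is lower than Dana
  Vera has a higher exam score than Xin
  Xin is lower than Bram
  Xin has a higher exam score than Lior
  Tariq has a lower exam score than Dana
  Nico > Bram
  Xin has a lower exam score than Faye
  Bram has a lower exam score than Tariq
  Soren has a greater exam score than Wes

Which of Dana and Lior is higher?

Following the relations from Lior: Lior < Xin < Bram < Nico < Tariq < Dana.
So Lior < Dana; Dana is the higher of the two.

Dana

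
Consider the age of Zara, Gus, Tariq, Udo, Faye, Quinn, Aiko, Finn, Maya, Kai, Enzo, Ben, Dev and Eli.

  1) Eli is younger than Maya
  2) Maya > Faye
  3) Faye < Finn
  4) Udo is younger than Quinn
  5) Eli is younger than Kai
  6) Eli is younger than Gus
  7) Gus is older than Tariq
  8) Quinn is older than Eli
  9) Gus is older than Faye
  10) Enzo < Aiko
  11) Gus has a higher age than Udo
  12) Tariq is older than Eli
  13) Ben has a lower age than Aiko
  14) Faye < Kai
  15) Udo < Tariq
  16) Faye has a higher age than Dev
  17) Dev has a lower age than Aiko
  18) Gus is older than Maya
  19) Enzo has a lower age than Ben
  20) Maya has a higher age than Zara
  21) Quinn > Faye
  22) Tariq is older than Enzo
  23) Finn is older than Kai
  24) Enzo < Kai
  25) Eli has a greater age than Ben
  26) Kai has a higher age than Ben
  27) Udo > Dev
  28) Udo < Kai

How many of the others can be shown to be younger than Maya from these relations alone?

Directly below Maya: Zara, Eli, Faye.
One step further: Dev, Ben (5 so far).
One step further: Enzo (6 so far).
Nothing else is reachable below Maya; 6 in all.

6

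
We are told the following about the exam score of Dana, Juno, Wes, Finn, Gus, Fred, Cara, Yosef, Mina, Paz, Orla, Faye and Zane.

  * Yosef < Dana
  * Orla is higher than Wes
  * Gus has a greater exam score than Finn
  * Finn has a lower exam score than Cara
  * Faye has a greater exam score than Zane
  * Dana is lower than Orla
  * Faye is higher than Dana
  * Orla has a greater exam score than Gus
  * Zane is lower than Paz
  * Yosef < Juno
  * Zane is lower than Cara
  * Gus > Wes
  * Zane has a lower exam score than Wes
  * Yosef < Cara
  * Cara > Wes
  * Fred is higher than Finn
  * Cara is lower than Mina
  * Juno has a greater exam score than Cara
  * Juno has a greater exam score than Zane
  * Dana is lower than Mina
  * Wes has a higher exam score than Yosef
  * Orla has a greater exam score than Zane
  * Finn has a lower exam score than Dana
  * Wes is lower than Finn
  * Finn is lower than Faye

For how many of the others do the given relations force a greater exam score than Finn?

The elements the relations force above Finn are Cara, Dana, Gus, Faye, Mina, Fred, Juno, Orla — no chain reaches any other.
That is 8.

8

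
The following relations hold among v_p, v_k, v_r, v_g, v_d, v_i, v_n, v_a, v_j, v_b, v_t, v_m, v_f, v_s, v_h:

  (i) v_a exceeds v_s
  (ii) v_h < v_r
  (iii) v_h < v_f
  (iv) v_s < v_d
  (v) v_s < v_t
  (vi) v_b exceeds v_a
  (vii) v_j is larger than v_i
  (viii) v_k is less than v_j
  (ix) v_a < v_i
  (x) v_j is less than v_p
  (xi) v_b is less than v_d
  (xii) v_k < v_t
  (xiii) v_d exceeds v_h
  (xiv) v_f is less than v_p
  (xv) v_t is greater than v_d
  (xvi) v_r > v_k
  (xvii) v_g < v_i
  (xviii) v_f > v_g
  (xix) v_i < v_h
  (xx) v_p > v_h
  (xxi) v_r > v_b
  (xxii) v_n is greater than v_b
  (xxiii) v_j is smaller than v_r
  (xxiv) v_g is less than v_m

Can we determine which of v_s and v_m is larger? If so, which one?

undetermined

Following every chain through v_s: above v_s we get v_a, v_i, v_b, v_h, v_j, v_f, v_d, v_t, v_p, v_r, v_n.
v_m is not reached, and no chain runs the other way from v_m to v_s.
So the given relations leave the order of v_s and v_m undetermined.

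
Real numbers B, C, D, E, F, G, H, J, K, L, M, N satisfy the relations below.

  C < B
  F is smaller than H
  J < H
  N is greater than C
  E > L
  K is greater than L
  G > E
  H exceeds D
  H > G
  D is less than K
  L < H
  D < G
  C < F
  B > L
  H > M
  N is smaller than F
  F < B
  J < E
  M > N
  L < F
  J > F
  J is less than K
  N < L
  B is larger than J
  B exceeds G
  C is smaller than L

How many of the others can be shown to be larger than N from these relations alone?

The elements the relations force above N are L, F, J, E, K, M, G, H, B — no chain reaches any other.
That is 9.

9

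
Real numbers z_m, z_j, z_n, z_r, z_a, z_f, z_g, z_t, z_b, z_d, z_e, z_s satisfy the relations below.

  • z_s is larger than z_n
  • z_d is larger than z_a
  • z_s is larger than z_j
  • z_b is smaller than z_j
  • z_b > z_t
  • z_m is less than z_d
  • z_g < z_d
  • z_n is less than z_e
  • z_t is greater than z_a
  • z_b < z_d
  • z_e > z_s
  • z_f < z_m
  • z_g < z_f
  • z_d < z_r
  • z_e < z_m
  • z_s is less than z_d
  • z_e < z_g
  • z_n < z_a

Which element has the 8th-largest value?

The consecutive relations fix a unique order: z_n < z_a < z_t < z_b < z_j < z_s < z_e < z_g < z_f < z_m < z_d < z_r.
Counting 8 from the largest end gives z_j.

z_j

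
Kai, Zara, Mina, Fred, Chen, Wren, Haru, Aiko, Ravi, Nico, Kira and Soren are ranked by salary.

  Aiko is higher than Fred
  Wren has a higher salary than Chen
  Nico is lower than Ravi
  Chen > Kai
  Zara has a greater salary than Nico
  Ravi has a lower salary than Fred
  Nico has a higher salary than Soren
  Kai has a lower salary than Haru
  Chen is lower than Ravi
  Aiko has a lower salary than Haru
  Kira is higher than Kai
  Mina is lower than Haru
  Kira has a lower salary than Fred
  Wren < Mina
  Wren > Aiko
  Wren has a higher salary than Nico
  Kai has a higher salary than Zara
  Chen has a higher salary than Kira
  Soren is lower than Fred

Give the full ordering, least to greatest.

Soren < Nico < Zara < Kai < Kira < Chen < Ravi < Fred < Aiko < Wren < Mina < Haru

The consecutive links are each given: Soren < Nico; Nico < Zara; Zara < Kai; Kai < Kira; Kira < Chen; Chen < Ravi; Ravi < Fred; Fred < Aiko; Aiko < Wren; Wren < Mina; Mina < Haru.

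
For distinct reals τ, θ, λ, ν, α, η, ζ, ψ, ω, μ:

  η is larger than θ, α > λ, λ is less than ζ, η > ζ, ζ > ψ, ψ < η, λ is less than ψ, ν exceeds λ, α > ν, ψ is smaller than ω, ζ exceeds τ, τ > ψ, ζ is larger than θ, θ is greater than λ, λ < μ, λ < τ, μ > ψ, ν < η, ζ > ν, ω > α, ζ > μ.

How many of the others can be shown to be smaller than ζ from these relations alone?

From ζ the given relations immediately reach λ, ν, ψ, θ, τ, μ.
Nothing else is reachable below ζ; 6 in all.

6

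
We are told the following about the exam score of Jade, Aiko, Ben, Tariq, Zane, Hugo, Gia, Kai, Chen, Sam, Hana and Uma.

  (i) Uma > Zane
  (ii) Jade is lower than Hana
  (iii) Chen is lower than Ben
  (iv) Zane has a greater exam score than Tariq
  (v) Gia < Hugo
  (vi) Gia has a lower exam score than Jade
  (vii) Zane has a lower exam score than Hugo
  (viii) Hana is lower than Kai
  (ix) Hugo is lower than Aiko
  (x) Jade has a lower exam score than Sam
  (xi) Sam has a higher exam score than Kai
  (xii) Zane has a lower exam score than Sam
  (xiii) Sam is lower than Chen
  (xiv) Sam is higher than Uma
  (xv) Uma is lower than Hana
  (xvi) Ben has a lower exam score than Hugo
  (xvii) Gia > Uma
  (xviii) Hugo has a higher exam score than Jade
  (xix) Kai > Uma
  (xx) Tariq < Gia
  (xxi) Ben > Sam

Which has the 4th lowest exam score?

Gia

Piecing the relations together gives one ordering: Tariq < Zane < Uma < Gia < Jade < Hana < Kai < Sam < Chen < Ben < Hugo < Aiko.
The 4th smallest is Gia.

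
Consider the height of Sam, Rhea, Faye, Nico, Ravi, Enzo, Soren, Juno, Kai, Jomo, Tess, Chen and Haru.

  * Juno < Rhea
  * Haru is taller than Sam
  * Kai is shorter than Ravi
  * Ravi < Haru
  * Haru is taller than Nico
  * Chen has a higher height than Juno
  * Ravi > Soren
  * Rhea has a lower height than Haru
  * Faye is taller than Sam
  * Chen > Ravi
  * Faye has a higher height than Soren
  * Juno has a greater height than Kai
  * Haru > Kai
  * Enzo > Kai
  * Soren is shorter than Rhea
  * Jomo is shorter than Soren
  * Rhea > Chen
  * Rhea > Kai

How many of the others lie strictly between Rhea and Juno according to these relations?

1

Chaining upward from Juno reaches: Chen, Haru.
Chaining downward from Rhea reaches: Kai, Jomo, Soren, Ravi, Chen.
Strictly between Juno and Rhea are those in both lists: Chen — 1 element.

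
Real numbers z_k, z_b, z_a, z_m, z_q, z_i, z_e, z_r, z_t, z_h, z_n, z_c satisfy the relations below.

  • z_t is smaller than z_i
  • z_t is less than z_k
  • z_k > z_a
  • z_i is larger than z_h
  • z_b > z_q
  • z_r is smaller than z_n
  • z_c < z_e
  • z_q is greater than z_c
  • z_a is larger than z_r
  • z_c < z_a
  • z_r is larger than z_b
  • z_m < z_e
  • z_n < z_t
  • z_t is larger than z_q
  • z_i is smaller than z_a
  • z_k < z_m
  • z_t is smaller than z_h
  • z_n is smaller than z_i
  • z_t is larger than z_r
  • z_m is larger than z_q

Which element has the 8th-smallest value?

z_i

The consecutive relations fix a unique order: z_c < z_q < z_b < z_r < z_n < z_t < z_h < z_i < z_a < z_k < z_m < z_e.
Counting 8 from the smallest end gives z_i.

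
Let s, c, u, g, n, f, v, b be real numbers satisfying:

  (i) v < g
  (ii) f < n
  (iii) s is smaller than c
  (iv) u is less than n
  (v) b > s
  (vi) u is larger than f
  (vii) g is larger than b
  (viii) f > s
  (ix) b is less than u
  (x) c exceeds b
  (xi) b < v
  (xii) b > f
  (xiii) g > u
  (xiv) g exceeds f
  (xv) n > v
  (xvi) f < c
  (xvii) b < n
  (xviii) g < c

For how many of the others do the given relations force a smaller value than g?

Directly below g: f, b, u, v.
One step further: s (5 so far).
No other element is forced below g by the given relations, so the count is 5.

5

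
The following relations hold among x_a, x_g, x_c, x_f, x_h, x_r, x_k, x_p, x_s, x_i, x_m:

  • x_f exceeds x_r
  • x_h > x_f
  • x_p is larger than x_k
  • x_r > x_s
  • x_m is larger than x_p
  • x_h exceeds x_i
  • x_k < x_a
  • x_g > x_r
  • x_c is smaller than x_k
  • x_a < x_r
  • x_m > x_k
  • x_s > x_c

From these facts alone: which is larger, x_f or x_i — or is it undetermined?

Following every chain through x_i: above x_i we get x_h.
x_f is not reached, and no chain runs the other way from x_f to x_i.
So the given relations leave the order of x_i and x_f undetermined.

undetermined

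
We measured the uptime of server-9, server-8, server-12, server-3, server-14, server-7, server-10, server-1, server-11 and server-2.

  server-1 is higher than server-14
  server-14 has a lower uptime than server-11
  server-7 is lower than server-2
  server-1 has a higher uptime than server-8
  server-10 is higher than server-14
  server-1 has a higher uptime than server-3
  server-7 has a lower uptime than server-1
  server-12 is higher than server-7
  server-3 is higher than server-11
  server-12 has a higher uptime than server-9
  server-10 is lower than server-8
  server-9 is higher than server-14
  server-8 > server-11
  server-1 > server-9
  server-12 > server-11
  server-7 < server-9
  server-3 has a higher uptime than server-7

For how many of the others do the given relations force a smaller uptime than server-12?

Directly below server-12: server-7, server-9, server-11.
One step further: server-14 (4 so far).
No other element is forced below server-12 by the given relations, so the count is 4.

4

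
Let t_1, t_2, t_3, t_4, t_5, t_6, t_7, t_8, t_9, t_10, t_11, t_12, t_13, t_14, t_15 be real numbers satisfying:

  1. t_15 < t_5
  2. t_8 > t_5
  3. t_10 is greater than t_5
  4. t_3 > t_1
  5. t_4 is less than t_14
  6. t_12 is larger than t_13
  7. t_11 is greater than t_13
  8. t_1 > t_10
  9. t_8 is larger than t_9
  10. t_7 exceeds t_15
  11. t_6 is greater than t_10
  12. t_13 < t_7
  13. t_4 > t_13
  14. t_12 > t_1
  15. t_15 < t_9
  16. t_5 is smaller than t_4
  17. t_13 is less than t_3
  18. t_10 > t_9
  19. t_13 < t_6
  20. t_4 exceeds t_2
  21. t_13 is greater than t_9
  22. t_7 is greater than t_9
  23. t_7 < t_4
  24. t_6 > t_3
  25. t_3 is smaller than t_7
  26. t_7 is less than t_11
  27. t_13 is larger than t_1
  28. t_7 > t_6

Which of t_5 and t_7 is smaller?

Following the relations from t_5: t_5 < t_10 < t_1 < t_13 < t_3 < t_6 < t_7.
So t_5 < t_7; t_5 is the smaller of the two.

t_5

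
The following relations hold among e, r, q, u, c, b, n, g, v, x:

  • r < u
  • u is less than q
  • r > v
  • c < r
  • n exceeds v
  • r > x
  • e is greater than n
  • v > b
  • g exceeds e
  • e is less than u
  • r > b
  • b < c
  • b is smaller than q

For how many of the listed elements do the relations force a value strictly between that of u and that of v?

The relations place v below u. An element lies strictly between them when it is forced above v and also forced below u.
Above v: {r, n, e, q, g}. Below u: {x, b, c, r, n, e}.
Intersection: {r, n, e} — 3.

3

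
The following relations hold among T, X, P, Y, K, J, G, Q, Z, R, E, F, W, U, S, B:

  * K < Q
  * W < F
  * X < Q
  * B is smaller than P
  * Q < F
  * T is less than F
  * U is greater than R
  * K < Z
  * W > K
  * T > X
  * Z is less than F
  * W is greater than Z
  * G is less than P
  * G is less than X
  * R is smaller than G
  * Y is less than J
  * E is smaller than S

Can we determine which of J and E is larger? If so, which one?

undetermined

Following every chain through E: above E we get S.
J is not reached, and no chain runs the other way from J to E.
So the given relations leave the order of E and J undetermined.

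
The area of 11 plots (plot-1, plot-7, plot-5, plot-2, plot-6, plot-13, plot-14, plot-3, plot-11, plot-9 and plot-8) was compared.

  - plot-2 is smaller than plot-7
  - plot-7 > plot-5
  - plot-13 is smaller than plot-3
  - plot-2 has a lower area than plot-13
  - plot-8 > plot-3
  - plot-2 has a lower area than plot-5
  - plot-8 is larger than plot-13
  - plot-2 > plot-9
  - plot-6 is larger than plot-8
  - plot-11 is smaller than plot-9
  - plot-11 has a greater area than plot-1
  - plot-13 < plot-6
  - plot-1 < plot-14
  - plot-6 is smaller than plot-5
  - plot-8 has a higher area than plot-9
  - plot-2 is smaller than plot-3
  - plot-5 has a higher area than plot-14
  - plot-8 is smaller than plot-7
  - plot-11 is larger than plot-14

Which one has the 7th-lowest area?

Piecing the relations together gives one ordering: plot-1 < plot-14 < plot-11 < plot-9 < plot-2 < plot-13 < plot-3 < plot-8 < plot-6 < plot-5 < plot-7.
The 7th smallest is plot-3.

plot-3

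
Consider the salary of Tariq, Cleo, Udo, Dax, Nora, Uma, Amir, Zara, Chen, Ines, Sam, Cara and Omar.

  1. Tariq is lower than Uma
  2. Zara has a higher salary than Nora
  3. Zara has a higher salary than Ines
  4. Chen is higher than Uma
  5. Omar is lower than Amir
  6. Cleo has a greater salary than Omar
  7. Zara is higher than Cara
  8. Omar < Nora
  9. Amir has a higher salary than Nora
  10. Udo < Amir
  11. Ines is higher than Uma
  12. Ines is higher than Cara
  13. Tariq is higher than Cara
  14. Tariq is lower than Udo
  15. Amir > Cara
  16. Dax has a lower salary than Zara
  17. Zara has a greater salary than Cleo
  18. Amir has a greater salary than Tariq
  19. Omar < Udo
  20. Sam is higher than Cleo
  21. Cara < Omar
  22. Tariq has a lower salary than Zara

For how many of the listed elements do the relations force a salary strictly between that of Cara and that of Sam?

2

Chaining upward from Cara reaches: Tariq, Uma, Omar, Chen, Cleo, Ines, Udo, Nora, Zara, Amir.
Chaining downward from Sam reaches: Omar, Cleo.
Strictly between Cara and Sam are those in both lists: Omar, Cleo — 2 elements.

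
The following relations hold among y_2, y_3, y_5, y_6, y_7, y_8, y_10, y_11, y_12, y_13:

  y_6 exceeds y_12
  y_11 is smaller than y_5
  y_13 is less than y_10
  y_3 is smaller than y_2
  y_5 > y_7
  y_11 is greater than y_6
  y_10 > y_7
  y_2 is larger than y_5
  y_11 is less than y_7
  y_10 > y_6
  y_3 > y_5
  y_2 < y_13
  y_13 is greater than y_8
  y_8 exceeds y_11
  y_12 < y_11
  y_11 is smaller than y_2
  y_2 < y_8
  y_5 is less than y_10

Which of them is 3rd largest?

y_8

The consecutive relations fix a unique order: y_12 < y_6 < y_11 < y_7 < y_5 < y_3 < y_2 < y_8 < y_13 < y_10.
Counting 3 from the largest end gives y_8.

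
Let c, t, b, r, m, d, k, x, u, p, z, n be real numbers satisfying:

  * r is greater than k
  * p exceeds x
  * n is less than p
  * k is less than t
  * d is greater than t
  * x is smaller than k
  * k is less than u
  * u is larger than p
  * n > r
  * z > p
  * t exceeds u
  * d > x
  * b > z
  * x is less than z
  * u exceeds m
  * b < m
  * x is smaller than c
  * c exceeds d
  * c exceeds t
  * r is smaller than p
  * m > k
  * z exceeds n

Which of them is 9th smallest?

u

Piecing the relations together gives one ordering: x < k < r < n < p < z < b < m < u < t < d < c.
The 9th smallest is u.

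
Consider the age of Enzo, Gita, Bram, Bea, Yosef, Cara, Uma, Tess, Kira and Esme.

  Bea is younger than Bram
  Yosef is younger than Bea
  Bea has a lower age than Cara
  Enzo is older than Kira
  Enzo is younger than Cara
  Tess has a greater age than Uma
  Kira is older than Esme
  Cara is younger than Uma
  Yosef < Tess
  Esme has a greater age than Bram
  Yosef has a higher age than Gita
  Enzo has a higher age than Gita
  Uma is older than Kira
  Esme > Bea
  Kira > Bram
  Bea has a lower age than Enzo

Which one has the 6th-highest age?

Chaining the given pairs: Gita < Yosef < Bea < Bram < Esme < Kira < Enzo < Cara < Uma < Tess.
The 6th largest is Esme.

Esme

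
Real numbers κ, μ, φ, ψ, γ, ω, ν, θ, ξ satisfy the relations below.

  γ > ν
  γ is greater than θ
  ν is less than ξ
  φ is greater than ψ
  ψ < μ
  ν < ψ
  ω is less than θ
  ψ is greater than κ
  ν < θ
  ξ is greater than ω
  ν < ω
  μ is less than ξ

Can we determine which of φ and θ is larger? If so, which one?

undetermined

Following every chain through θ: above θ we get γ; below θ we get ν, ω.
φ is not reached, and no chain runs the other way from φ to θ.
So the given relations leave the order of θ and φ undetermined.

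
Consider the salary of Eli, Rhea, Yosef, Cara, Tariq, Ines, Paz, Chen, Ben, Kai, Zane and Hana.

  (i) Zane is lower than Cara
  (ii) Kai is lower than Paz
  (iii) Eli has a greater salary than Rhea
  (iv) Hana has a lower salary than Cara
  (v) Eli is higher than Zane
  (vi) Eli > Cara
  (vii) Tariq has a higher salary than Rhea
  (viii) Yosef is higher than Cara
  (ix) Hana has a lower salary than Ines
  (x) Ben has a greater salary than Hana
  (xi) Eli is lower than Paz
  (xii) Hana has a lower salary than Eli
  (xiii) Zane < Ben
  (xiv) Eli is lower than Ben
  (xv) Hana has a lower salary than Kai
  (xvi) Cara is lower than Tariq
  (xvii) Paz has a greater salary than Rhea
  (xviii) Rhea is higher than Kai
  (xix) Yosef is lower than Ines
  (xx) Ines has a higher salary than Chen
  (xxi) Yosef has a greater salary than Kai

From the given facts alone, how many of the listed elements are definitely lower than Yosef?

Directly below Yosef: Kai, Cara.
One step further: Hana, Zane (4 so far).
Nothing else is reachable below Yosef; 4 in all.

4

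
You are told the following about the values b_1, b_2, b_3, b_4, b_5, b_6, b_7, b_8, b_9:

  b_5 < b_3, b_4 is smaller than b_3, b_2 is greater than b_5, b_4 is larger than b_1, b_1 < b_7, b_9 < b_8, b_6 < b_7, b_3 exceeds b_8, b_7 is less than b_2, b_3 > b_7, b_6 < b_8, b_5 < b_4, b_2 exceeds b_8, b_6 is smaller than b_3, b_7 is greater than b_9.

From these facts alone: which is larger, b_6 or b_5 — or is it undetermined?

undetermined

Following every chain through b_5: above b_5 we get b_2, b_4, b_3.
b_6 is not reached, and no chain runs the other way from b_6 to b_5.
So the given relations leave the order of b_5 and b_6 undetermined.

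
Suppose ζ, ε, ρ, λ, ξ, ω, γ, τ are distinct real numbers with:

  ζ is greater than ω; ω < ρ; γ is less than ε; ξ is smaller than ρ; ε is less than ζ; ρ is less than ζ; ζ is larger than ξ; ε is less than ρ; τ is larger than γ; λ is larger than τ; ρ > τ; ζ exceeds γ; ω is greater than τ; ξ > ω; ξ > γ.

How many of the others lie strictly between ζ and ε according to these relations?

Chaining upward from ε reaches: ρ.
Chaining downward from ζ reaches: γ, τ, ω, ξ, ρ.
Strictly between ε and ζ are those in both lists: ρ — 1 element.

1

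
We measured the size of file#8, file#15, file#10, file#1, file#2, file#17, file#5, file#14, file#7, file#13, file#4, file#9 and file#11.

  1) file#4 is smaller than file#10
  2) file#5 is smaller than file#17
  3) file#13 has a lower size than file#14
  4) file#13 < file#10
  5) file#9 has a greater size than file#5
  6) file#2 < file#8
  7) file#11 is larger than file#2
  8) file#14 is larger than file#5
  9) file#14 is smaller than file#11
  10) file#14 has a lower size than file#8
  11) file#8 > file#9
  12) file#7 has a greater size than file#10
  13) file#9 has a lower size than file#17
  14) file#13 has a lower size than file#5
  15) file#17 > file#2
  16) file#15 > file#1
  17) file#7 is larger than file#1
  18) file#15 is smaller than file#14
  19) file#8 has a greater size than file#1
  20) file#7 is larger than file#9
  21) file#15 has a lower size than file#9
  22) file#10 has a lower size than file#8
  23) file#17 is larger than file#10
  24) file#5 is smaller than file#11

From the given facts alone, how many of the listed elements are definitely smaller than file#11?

Directly below file#11: file#2, file#5, file#14.
One step further: file#13, file#15 (5 so far).
One step further: file#1 (6 so far).
No other element is forced below file#11 by the given relations, so the count is 6.

6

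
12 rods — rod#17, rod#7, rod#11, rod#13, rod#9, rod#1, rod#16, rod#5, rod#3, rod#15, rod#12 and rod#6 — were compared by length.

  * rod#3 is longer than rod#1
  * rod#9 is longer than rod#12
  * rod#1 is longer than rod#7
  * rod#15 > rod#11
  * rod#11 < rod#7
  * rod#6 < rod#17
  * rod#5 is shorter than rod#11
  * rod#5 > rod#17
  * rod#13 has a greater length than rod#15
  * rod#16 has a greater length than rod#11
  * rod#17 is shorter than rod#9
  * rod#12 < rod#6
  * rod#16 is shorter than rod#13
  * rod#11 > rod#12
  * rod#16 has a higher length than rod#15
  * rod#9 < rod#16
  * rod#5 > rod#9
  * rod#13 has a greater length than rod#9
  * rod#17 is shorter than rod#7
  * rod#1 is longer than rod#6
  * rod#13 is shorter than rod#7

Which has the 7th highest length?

Piecing the relations together gives one ordering: rod#12 < rod#6 < rod#17 < rod#9 < rod#5 < rod#11 < rod#15 < rod#16 < rod#13 < rod#7 < rod#1 < rod#3.
The 7th largest is rod#11.

rod#11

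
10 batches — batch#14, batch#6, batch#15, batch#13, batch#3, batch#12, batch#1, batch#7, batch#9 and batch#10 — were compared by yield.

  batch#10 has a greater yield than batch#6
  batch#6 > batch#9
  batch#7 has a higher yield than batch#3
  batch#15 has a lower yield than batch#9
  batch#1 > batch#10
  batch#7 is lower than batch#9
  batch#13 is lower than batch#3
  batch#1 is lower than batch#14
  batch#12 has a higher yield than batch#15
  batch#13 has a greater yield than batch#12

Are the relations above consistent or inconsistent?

The single ordering batch#15 < batch#12 < batch#13 < batch#3 < batch#7 < batch#9 < batch#6 < batch#10 < batch#1 < batch#14 satisfies every listed relation, so no contradiction arises.

consistent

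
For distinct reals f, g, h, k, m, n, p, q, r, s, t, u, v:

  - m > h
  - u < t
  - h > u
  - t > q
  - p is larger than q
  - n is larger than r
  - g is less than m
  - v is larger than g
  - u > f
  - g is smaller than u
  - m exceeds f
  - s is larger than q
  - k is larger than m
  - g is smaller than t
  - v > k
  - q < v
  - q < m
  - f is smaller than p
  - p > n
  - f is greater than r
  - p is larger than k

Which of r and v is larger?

r < f and f < u give r < u.
With u < h: r < f < u < h.
Then h < m extends the chain to m.
Then m < k extends the chain to k.
With k < v: r < f < u < h < m < k < v.
So r < v; v is the larger of the two.

v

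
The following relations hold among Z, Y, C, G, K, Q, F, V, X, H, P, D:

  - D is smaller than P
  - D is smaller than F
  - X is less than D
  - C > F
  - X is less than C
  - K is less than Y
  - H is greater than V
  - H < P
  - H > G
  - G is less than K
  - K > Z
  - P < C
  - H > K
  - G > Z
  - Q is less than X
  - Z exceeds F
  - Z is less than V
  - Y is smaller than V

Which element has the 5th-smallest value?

Z

The consecutive relations fix a unique order: Q < X < D < F < Z < G < K < Y < V < H < P < C.
The 5th smallest is Z.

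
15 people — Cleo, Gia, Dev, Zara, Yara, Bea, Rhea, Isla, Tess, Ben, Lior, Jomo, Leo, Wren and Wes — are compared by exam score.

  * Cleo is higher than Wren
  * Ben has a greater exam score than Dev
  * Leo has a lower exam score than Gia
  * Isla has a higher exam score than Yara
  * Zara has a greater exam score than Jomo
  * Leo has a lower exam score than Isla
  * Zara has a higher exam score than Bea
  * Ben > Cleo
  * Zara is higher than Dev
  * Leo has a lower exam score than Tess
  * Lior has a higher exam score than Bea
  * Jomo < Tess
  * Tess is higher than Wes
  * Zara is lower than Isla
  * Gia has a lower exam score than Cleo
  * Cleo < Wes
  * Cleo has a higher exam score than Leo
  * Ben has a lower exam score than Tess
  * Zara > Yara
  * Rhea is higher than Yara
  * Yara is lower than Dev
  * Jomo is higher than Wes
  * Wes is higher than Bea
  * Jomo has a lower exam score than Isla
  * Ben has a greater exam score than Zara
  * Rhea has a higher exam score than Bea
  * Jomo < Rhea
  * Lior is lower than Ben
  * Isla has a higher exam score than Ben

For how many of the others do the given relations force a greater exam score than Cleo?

From Cleo the given relations immediately reach Wes, Ben.
From those, Jomo, Isla, Tess — 5 in total.
From those, Zara, Rhea — 7 in total.
No other element is forced above Cleo by the given relations, so the count is 7.

7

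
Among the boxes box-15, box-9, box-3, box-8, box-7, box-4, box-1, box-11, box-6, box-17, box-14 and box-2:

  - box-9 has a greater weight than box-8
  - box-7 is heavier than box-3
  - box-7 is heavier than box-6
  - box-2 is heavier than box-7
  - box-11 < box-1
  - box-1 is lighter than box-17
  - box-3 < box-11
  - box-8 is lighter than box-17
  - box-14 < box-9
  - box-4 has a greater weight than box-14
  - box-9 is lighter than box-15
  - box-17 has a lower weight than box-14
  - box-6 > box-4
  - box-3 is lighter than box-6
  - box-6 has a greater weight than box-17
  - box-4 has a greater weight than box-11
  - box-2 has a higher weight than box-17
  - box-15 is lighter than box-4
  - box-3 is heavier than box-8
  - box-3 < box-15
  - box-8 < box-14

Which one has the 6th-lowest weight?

The consecutive relations fix a unique order: box-8 < box-3 < box-11 < box-1 < box-17 < box-14 < box-9 < box-15 < box-4 < box-6 < box-7 < box-2.
The 6th smallest is box-14.

box-14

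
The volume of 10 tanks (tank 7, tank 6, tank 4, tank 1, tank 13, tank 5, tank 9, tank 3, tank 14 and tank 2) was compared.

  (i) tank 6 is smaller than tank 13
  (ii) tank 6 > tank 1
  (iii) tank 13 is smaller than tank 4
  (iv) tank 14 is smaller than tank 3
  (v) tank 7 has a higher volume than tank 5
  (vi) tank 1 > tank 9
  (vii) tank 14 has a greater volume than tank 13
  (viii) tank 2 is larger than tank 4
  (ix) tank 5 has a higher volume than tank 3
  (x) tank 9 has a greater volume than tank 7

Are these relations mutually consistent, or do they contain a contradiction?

Chaining the given relations yields tank 14 < tank 3 < tank 5 < tank 7 < tank 9 < tank 1 < tank 6 < tank 13, so tank 14 < tank 13. But one relation states tank 13 < tank 14. These cannot both hold.

inconsistent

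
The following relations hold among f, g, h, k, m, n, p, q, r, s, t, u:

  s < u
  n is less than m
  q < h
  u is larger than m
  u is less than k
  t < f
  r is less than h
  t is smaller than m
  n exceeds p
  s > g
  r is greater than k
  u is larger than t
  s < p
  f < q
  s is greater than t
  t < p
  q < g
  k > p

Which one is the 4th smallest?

g

Piecing the relations together gives one ordering: t < f < q < g < s < p < n < m < u < k < r < h.
Counting 4 from the smallest end gives g.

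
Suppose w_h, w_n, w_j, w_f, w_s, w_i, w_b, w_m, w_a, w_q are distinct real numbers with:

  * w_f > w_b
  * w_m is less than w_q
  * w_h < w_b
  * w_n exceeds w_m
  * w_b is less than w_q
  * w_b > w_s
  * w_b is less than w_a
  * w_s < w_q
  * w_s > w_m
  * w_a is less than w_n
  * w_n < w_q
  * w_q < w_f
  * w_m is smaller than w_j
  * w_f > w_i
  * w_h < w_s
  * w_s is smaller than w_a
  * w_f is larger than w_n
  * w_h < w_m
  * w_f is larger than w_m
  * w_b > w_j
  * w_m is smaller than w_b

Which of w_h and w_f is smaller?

w_h

Following the relations from w_h: w_h < w_m < w_s < w_b < w_a < w_n < w_q < w_f.
So w_h < w_f; w_h is the smaller of the two.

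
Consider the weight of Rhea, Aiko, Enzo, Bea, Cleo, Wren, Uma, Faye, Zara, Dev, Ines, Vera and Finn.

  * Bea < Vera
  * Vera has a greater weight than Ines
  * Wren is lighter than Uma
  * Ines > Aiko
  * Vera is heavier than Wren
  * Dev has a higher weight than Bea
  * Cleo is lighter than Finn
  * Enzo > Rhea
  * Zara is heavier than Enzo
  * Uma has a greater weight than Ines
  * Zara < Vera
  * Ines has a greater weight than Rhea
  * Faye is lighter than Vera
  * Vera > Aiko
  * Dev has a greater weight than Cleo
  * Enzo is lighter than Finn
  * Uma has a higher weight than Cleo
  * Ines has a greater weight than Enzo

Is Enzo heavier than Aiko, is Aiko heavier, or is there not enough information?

undetermined

Following every chain through Enzo: above Enzo we get Ines, Zara, Finn, Vera, Uma; below Enzo we get Rhea.
Aiko is not reached, and no chain runs the other way from Aiko to Enzo.
So the given relations leave the order of Enzo and Aiko undetermined.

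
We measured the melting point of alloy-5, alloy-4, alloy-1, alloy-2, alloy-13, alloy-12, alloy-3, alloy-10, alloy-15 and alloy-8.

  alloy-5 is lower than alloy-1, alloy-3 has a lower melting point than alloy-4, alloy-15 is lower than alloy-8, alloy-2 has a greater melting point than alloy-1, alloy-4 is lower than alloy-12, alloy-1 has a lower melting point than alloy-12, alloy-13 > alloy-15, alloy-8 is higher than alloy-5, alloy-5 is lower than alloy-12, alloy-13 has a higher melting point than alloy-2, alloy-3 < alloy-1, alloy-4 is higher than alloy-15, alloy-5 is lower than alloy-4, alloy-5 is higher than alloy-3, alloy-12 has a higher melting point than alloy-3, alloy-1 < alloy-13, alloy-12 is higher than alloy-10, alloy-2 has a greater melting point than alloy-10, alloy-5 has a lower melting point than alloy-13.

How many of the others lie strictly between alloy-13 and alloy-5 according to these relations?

The relations place alloy-5 below alloy-13. An element lies strictly between them when it is forced above alloy-5 and also forced below alloy-13.
Above alloy-5: {alloy-8, alloy-1, alloy-4, alloy-2, alloy-12}. Below alloy-13: {alloy-3, alloy-15, alloy-10, alloy-1, alloy-2}.
Intersection: {alloy-1, alloy-2} — 2.

2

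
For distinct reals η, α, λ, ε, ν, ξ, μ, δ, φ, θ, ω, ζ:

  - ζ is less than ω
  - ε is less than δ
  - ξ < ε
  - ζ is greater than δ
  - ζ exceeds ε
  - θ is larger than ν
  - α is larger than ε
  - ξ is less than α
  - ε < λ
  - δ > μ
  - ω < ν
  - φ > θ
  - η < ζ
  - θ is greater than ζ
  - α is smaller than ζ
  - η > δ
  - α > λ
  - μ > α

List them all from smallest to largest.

ξ < ε < λ < α < μ < δ < η < ζ < ω < ν < θ < φ

Each adjacent pair is fixed by a given relation: ξ < ε; ε < λ; λ < α; α < μ; μ < δ; δ < η; η < ζ; ζ < ω; ω < ν; ν < θ; θ < φ. Chaining them end to end gives the full order.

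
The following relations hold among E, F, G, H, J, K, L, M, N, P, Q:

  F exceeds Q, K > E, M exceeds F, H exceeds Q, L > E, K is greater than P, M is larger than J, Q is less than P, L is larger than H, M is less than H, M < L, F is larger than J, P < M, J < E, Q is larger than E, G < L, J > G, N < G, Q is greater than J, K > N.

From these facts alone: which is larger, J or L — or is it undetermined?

L

Chaining the given relations: J < E < Q < F < M < H < L.
So L is larger.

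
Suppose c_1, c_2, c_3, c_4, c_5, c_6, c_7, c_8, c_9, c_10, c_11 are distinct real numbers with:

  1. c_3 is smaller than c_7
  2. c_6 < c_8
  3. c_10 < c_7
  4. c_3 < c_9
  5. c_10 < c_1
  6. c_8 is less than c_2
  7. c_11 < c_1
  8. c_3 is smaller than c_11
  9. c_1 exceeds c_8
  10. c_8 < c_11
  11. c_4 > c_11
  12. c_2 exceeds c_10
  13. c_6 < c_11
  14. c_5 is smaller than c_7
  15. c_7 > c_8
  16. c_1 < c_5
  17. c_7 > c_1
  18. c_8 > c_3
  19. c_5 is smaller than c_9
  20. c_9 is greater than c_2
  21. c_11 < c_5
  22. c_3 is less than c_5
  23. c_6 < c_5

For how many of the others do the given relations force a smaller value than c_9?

8

The elements the relations force below c_9 are c_6, c_3, c_10, c_8, c_11, c_1, c_2, c_5 — no chain reaches any other.
That is 8.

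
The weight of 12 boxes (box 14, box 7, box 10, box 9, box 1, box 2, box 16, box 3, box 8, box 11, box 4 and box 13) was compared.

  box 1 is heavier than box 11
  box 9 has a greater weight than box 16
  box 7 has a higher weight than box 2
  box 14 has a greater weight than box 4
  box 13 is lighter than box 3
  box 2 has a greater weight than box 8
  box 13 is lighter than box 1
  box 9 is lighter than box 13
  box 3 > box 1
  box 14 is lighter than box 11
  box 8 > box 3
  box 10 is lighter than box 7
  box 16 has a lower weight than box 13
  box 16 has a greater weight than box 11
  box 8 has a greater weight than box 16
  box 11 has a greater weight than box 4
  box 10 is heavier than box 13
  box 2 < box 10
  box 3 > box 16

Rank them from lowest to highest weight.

Nothing is placed below box 4, so it is least; from there box 4 < box 14; box 14 < box 11; box 11 < box 16; box 16 < box 9; box 9 < box 13; box 13 < box 1; box 1 < box 3; box 3 < box 8; box 8 < box 2; box 2 < box 10; box 10 < box 7, each given directly.

box 4 < box 14 < box 11 < box 16 < box 9 < box 13 < box 1 < box 3 < box 8 < box 2 < box 10 < box 7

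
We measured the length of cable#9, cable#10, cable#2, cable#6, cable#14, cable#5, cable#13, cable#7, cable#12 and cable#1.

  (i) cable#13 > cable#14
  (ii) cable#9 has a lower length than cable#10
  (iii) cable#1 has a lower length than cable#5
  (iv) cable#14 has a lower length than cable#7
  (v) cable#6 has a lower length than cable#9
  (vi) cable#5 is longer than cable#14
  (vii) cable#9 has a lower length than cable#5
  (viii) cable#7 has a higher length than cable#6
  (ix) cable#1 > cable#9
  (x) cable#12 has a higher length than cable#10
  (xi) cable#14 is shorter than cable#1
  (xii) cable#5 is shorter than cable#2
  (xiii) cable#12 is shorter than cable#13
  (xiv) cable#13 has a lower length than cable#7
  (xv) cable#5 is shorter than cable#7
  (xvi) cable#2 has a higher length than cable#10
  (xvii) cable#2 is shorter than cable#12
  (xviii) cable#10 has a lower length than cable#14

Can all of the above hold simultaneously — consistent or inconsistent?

consistent

Every relation is compatible with cable#6 < cable#9 < cable#10 < cable#14 < cable#1 < cable#5 < cable#2 < cable#12 < cable#13 < cable#7; the set is consistent.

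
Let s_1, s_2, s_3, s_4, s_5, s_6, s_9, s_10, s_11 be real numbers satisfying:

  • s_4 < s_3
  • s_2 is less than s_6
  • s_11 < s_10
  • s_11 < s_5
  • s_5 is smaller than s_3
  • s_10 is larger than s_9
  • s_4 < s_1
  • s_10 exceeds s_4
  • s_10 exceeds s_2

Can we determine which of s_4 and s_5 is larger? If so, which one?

undetermined

Following every chain through s_4: above s_4 we get s_1, s_3, s_10.
s_5 is not reached, and no chain runs the other way from s_5 to s_4.
So the given relations leave the order of s_4 and s_5 undetermined.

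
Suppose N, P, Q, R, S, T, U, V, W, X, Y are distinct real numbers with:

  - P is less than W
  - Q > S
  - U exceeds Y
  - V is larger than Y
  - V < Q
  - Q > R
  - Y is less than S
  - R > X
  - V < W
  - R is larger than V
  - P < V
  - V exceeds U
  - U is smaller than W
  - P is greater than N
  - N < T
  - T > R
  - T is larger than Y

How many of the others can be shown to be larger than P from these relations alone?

5

From P the given relations immediately reach V, W.
From those, R, Q — 4 in total.
From those, T — 5 in total.
Nothing else is reachable above P; 5 in all.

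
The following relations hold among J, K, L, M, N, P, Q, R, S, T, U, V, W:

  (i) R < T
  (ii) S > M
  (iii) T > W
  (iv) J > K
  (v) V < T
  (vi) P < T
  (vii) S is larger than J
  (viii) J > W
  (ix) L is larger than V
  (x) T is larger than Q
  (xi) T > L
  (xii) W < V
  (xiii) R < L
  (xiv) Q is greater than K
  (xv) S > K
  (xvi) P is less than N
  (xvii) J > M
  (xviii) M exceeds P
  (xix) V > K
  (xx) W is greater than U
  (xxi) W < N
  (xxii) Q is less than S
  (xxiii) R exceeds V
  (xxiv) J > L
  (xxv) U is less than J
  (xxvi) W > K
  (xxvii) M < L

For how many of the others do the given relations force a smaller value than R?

4

Directly below R: V.
One step further: K, W (3 so far).
One step further: U (4 so far).
No other element is forced below R by the given relations, so the count is 4.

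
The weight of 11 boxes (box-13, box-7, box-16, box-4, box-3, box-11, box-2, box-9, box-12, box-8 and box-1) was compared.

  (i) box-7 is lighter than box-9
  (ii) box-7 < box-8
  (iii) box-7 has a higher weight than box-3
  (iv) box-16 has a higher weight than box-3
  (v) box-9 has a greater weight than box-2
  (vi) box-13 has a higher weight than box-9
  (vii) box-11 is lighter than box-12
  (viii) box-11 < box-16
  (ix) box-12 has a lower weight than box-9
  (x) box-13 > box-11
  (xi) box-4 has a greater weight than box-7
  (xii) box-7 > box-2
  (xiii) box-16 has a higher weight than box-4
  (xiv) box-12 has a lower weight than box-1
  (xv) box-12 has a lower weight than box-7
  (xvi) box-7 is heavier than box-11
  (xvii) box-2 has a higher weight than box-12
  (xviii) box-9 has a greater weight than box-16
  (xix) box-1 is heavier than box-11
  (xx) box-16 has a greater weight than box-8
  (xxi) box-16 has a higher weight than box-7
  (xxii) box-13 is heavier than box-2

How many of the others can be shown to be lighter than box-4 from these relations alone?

The elements the relations force below box-4 are box-11, box-3, box-12, box-2, box-7 — no chain reaches any other.
That is 5.

5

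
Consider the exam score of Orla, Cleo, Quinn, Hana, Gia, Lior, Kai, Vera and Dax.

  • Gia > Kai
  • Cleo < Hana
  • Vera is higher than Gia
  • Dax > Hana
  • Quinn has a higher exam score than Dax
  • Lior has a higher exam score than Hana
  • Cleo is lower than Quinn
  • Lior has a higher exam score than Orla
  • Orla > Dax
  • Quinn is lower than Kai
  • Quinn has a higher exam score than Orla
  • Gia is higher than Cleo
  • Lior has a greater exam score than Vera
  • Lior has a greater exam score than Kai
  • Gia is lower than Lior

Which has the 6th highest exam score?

Orla

The consecutive relations fix a unique order: Cleo < Hana < Dax < Orla < Quinn < Kai < Gia < Vera < Lior.
The 6th largest is Orla.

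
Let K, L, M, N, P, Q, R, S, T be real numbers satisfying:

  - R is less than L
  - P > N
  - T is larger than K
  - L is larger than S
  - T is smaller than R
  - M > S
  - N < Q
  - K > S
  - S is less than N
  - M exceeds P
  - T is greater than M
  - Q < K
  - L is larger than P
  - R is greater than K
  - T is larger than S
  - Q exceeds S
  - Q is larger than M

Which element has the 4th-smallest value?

M

Chaining the given pairs: S < N < P < M < Q < K < T < R < L.
The 4th smallest is M.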